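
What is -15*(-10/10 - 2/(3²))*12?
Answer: 220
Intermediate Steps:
-15*(-10/10 - 2/(3²))*12 = -15*(-10*⅒ - 2/9)*12 = -15*(-1 - 2*⅑)*12 = -15*(-1 - 2/9)*12 = -15*(-11/9)*12 = (55/3)*12 = 220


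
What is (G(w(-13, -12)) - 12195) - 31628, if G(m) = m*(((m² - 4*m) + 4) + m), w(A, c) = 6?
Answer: -43691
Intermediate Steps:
G(m) = m*(4 + m² - 3*m) (G(m) = m*((4 + m² - 4*m) + m) = m*(4 + m² - 3*m))
(G(w(-13, -12)) - 12195) - 31628 = (6*(4 + 6² - 3*6) - 12195) - 31628 = (6*(4 + 36 - 18) - 12195) - 31628 = (6*22 - 12195) - 31628 = (132 - 12195) - 31628 = -12063 - 31628 = -43691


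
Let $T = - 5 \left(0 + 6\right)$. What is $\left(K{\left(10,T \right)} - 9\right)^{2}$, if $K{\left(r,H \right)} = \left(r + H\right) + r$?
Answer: $361$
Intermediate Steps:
$T = -30$ ($T = \left(-5\right) 6 = -30$)
$K{\left(r,H \right)} = H + 2 r$ ($K{\left(r,H \right)} = \left(H + r\right) + r = H + 2 r$)
$\left(K{\left(10,T \right)} - 9\right)^{2} = \left(\left(-30 + 2 \cdot 10\right) - 9\right)^{2} = \left(\left(-30 + 20\right) - 9\right)^{2} = \left(-10 - 9\right)^{2} = \left(-19\right)^{2} = 361$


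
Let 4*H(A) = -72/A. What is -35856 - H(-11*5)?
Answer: -1972098/55 ≈ -35856.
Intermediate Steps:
H(A) = -18/A (H(A) = (-72/A)/4 = -18/A)
-35856 - H(-11*5) = -35856 - (-18)/((-11*5)) = -35856 - (-18)/(-55) = -35856 - (-18)*(-1)/55 = -35856 - 1*18/55 = -35856 - 18/55 = -1972098/55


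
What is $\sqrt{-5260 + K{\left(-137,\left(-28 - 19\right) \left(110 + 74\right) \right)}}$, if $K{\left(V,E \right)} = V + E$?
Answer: $53 i \sqrt{5} \approx 118.51 i$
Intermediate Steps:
$K{\left(V,E \right)} = E + V$
$\sqrt{-5260 + K{\left(-137,\left(-28 - 19\right) \left(110 + 74\right) \right)}} = \sqrt{-5260 + \left(\left(-28 - 19\right) \left(110 + 74\right) - 137\right)} = \sqrt{-5260 - 8785} = \sqrt{-14045} = 53 i \sqrt{5}$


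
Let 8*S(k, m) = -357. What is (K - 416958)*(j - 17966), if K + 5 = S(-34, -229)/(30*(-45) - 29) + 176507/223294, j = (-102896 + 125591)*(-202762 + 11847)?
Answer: 317886417842243994576093/175955672 ≈ 1.8066e+15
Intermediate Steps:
S(k, m) = -357/8 (S(k, m) = (⅛)*(-357) = -357/8)
j = -4332815925 (j = 22695*(-190915) = -4332815925)
K = -734996847/175955672 (K = -5 + (-357/(8*(30*(-45) - 29)) + 176507/223294) = -5 + (-357/(8*(-1350 - 29)) + 176507*(1/223294)) = -5 + (-357/8/(-1379) + 176507/223294) = -5 + (-357/8*(-1/1379) + 176507/223294) = -5 + (51/1576 + 176507/223294) = -5 + 144781513/175955672 = -734996847/175955672 ≈ -4.1772)
(K - 416958)*(j - 17966) = (-734996847/175955672 - 416958)*(-4332815925 - 17966) = -73366860082623/175955672*(-4332833891) = 317886417842243994576093/175955672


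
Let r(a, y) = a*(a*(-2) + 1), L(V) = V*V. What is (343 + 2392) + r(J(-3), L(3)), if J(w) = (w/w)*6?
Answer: 2669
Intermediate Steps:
J(w) = 6 (J(w) = 1*6 = 6)
L(V) = V²
r(a, y) = a*(1 - 2*a) (r(a, y) = a*(-2*a + 1) = a*(1 - 2*a))
(343 + 2392) + r(J(-3), L(3)) = (343 + 2392) + 6*(1 - 2*6) = 2735 + 6*(1 - 12) = 2735 + 6*(-11) = 2735 - 66 = 2669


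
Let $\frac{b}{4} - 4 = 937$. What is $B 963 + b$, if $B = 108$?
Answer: $107768$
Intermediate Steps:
$b = 3764$ ($b = 16 + 4 \cdot 937 = 16 + 3748 = 3764$)
$B 963 + b = 108 \cdot 963 + 3764 = 104004 + 3764 = 107768$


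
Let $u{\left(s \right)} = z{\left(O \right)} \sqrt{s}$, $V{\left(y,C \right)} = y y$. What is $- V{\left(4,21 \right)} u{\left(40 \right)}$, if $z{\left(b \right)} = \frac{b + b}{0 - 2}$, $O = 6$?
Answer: $192 \sqrt{10} \approx 607.16$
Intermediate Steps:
$V{\left(y,C \right)} = y^{2}$
$z{\left(b \right)} = - b$ ($z{\left(b \right)} = \frac{2 b}{-2} = 2 b \left(- \frac{1}{2}\right) = - b$)
$u{\left(s \right)} = - 6 \sqrt{s}$ ($u{\left(s \right)} = \left(-1\right) 6 \sqrt{s} = - 6 \sqrt{s}$)
$- V{\left(4,21 \right)} u{\left(40 \right)} = - 4^{2} \left(- 6 \sqrt{40}\right) = \left(-1\right) 16 \left(- 6 \cdot 2 \sqrt{10}\right) = - 16 \left(- 12 \sqrt{10}\right) = 192 \sqrt{10}$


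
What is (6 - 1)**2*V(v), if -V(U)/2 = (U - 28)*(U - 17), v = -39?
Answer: -187600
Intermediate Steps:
V(U) = -2*(-28 + U)*(-17 + U) (V(U) = -2*(U - 28)*(U - 17) = -2*(-28 + U)*(-17 + U))
(6 - 1)**2*V(v) = (6 - 1)**2*(-952 - 2*(-39)**2 + 90*(-39)) = 5**2*(-952 - 2*1521 - 3510) = 25*(-952 - 3042 - 3510) = 25*(-7504) = -187600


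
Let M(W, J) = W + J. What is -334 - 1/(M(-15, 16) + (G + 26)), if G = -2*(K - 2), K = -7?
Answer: -15031/45 ≈ -334.02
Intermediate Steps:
M(W, J) = J + W
G = 18 (G = -2*(-7 - 2) = -2*(-9) = 18)
-334 - 1/(M(-15, 16) + (G + 26)) = -334 - 1/((16 - 15) + (18 + 26)) = -334 - 1/(1 + 44) = -334 - 1/45 = -15031/45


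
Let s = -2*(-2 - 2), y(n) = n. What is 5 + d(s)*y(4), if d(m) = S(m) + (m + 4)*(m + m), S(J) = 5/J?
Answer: 1551/2 ≈ 775.50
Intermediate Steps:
s = 8 (s = -2*(-4) = 8)
d(m) = 5/m + 2*m*(4 + m) (d(m) = 5/m + (m + 4)*(m + m) = 5/m + (4 + m)*(2*m) = 5/m + 2*m*(4 + m))
5 + d(s)*y(4) = 5 + ((5 + 2*8²*(4 + 8))/8)*4 = 5 + ((5 + 2*64*12)/8)*4 = 5 + ((5 + 1536)/8)*4 = 5 + ((⅛)*1541)*4 = 5 + (1541/8)*4 = 5 + 1541/2 = 1551/2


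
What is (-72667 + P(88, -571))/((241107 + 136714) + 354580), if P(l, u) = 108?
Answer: -72559/732401 ≈ -0.099070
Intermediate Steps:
(-72667 + P(88, -571))/((241107 + 136714) + 354580) = (-72667 + 108)/((241107 + 136714) + 354580) = -72559/(377821 + 354580) = -72559/732401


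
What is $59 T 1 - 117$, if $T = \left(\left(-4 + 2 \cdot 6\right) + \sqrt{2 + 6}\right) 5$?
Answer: $2243 + 590 \sqrt{2} \approx 3077.4$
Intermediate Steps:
$T = 40 + 10 \sqrt{2}$ ($T = \left(\left(-4 + 12\right) + \sqrt{8}\right) 5 = \left(8 + 2 \sqrt{2}\right) 5 = 40 + 10 \sqrt{2} \approx 54.142$)
$59 T 1 - 117 = 59 \left(40 + 10 \sqrt{2}\right) 1 - 117 = 59 \left(40 + 10 \sqrt{2}\right) - 117 = \left(2360 + 590 \sqrt{2}\right) - 117 = 2243 + 590 \sqrt{2}$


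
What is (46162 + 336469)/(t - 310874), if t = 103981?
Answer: -382631/206893 ≈ -1.8494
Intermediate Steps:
(46162 + 336469)/(t - 310874) = (46162 + 336469)/(103981 - 310874) = 382631/(-206893) = 382631*(-1/206893) = -382631/206893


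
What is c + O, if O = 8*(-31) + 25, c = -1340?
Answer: -1563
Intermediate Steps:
O = -223 (O = -248 + 25 = -223)
c + O = -1340 - 223 = -1563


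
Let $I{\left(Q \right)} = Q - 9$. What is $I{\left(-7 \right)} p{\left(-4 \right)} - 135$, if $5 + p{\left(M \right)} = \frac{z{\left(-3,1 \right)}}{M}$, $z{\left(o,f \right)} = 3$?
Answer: $-43$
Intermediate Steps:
$I{\left(Q \right)} = -9 + Q$
$p{\left(M \right)} = -5 + \frac{3}{M}$
$I{\left(-7 \right)} p{\left(-4 \right)} - 135 = \left(-9 - 7\right) \left(-5 + \frac{3}{-4}\right) - 135 = - 16 \left(-5 + 3 \left(- \frac{1}{4}\right)\right) - 135 = - 16 \left(-5 - \frac{3}{4}\right) - 135 = \left(-16\right) \left(- \frac{23}{4}\right) - 135 = 92 - 135 = -43$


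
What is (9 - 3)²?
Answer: 36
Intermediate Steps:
(9 - 3)² = 6² = 36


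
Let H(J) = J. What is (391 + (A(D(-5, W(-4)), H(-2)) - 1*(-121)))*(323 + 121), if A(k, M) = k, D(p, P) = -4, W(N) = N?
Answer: 225552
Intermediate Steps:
(391 + (A(D(-5, W(-4)), H(-2)) - 1*(-121)))*(323 + 121) = (391 + (-4 - 1*(-121)))*(323 + 121) = (391 + (-4 + 121))*444 = (391 + 117)*444 = 508*444 = 225552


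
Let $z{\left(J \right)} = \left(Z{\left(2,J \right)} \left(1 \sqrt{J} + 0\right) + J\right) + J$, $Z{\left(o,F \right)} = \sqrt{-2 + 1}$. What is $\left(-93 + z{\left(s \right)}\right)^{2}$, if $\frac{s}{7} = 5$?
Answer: $\left(23 - i \sqrt{35}\right)^{2} \approx 494.0 - 272.14 i$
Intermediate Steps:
$s = 35$ ($s = 7 \cdot 5 = 35$)
$Z{\left(o,F \right)} = i$ ($Z{\left(o,F \right)} = \sqrt{-1} = i$)
$z{\left(J \right)} = 2 J + i \sqrt{J}$ ($z{\left(J \right)} = \left(i \left(1 \sqrt{J} + 0\right) + J\right) + J = \left(i \left(\sqrt{J} + 0\right) + J\right) + J = \left(i \sqrt{J} + J\right) + J = \left(J + i \sqrt{J}\right) + J = 2 J + i \sqrt{J}$)
$\left(-93 + z{\left(s \right)}\right)^{2} = \left(-93 + \left(2 \cdot 35 + i \sqrt{35}\right)\right)^{2} = \left(-93 + \left(70 + i \sqrt{35}\right)\right)^{2} = \left(-23 + i \sqrt{35}\right)^{2}$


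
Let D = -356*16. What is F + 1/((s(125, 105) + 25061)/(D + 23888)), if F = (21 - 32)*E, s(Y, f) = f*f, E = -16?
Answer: 3184664/18043 ≈ 176.50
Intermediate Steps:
s(Y, f) = f²
F = 176 (F = (21 - 32)*(-16) = -11*(-16) = 176)
D = -5696
F + 1/((s(125, 105) + 25061)/(D + 23888)) = 176 + 1/((105² + 25061)/(-5696 + 23888)) = 176 + 1/((11025 + 25061)/18192) = 176 + 1/(36086*(1/18192)) = 176 + 1/(18043/9096) = 176 + 9096/18043 = 3184664/18043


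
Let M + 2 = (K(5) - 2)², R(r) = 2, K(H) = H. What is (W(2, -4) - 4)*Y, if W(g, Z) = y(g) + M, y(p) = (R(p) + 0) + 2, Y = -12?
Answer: -84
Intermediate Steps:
y(p) = 4 (y(p) = (2 + 0) + 2 = 2 + 2 = 4)
M = 7 (M = -2 + (5 - 2)² = -2 + 3² = -2 + 9 = 7)
W(g, Z) = 11 (W(g, Z) = 4 + 7 = 11)
(W(2, -4) - 4)*Y = (11 - 4)*(-12) = 7*(-12) = -84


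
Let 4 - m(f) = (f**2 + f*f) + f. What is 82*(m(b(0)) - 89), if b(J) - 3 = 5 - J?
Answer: -18122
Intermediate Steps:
b(J) = 8 - J (b(J) = 3 + (5 - J) = 8 - J)
m(f) = 4 - f - 2*f**2 (m(f) = 4 - ((f**2 + f*f) + f) = 4 - ((f**2 + f**2) + f) = 4 - (2*f**2 + f) = 4 - (f + 2*f**2) = 4 + (-f - 2*f**2) = 4 - f - 2*f**2)
82*(m(b(0)) - 89) = 82*((4 - (8 - 1*0) - 2*(8 - 1*0)**2) - 89) = 82*((4 - (8 + 0) - 2*(8 + 0)**2) - 89) = 82*((4 - 1*8 - 2*8**2) - 89) = 82*((4 - 8 - 2*64) - 89) = 82*((4 - 8 - 128) - 89) = 82*(-132 - 89) = 82*(-221) = -18122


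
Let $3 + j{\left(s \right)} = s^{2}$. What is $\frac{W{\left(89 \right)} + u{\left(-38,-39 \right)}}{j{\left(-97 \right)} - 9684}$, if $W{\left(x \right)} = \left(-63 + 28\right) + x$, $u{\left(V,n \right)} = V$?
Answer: $- \frac{8}{139} \approx -0.057554$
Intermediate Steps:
$j{\left(s \right)} = -3 + s^{2}$
$W{\left(x \right)} = -35 + x$
$\frac{W{\left(89 \right)} + u{\left(-38,-39 \right)}}{j{\left(-97 \right)} - 9684} = \frac{\left(-35 + 89\right) - 38}{\left(-3 + \left(-97\right)^{2}\right) - 9684} = \frac{54 - 38}{\left(-3 + 9409\right) - 9684} = \frac{16}{9406 - 9684} = \frac{16}{-278} = 16 \left(- \frac{1}{278}\right) = - \frac{8}{139}$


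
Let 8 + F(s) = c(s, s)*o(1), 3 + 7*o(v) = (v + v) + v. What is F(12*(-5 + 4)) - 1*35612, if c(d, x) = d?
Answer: -35620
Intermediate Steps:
o(v) = -3/7 + 3*v/7 (o(v) = -3/7 + ((v + v) + v)/7 = -3/7 + (2*v + v)/7 = -3/7 + (3*v)/7 = -3/7 + 3*v/7)
F(s) = -8 (F(s) = -8 + s*(-3/7 + (3/7)*1) = -8 + s*(-3/7 + 3/7) = -8 + s*0 = -8 + 0 = -8)
F(12*(-5 + 4)) - 1*35612 = -8 - 1*35612 = -8 - 35612 = -35620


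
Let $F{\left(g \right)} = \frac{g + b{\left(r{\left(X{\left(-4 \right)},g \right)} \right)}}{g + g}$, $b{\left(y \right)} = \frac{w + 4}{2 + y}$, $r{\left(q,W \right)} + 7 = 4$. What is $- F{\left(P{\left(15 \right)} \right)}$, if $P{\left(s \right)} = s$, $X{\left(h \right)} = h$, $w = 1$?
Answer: $- \frac{1}{3} \approx -0.33333$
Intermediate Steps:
$r{\left(q,W \right)} = -3$ ($r{\left(q,W \right)} = -7 + 4 = -3$)
$b{\left(y \right)} = \frac{5}{2 + y}$ ($b{\left(y \right)} = \frac{1 + 4}{2 + y} = \frac{5}{2 + y}$)
$F{\left(g \right)} = \frac{-5 + g}{2 g}$ ($F{\left(g \right)} = \frac{g + \frac{5}{2 - 3}}{g + g} = \frac{g + \frac{5}{-1}}{2 g} = \left(g + 5 \left(-1\right)\right) \frac{1}{2 g} = \left(g - 5\right) \frac{1}{2 g} = \left(-5 + g\right) \frac{1}{2 g} = \frac{-5 + g}{2 g}$)
$- F{\left(P{\left(15 \right)} \right)} = - \frac{-5 + 15}{2 \cdot 15} = - \frac{10}{2 \cdot 15} = \left(-1\right) \frac{1}{3} = - \frac{1}{3}$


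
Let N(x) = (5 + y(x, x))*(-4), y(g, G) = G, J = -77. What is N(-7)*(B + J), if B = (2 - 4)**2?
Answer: -584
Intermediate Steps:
N(x) = -20 - 4*x (N(x) = (5 + x)*(-4) = -20 - 4*x)
B = 4 (B = (-2)**2 = 4)
N(-7)*(B + J) = (-20 - 4*(-7))*(4 - 77) = (-20 + 28)*(-73) = 8*(-73) = -584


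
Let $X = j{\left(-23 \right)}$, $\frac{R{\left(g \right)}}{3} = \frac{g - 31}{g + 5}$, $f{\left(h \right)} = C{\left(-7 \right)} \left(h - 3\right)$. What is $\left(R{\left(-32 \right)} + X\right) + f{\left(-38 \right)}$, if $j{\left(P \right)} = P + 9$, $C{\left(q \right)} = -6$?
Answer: $239$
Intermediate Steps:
$j{\left(P \right)} = 9 + P$
$f{\left(h \right)} = 18 - 6 h$ ($f{\left(h \right)} = - 6 \left(h - 3\right) = - 6 \left(-3 + h\right) = 18 - 6 h$)
$R{\left(g \right)} = \frac{3 \left(-31 + g\right)}{5 + g}$ ($R{\left(g \right)} = 3 \frac{g - 31}{g + 5} = 3 \frac{-31 + g}{5 + g} = \frac{3 \left(-31 + g\right)}{5 + g}$)
$X = -14$ ($X = 9 - 23 = -14$)
$\left(R{\left(-32 \right)} + X\right) + f{\left(-38 \right)} = \left(\frac{3 \left(-31 - 32\right)}{5 - 32} - 14\right) + \left(18 - -228\right) = \left(3 \frac{1}{-27} \left(-63\right) - 14\right) + \left(18 + 228\right) = \left(3 \left(- \frac{1}{27}\right) \left(-63\right) - 14\right) + 246 = \left(7 - 14\right) + 246 = -7 + 246 = 239$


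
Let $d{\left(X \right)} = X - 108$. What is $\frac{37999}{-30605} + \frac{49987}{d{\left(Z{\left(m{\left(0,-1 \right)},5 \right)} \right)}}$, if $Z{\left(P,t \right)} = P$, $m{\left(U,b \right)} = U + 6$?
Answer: $- \frac{1533728033}{3121710} \approx -491.31$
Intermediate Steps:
$m{\left(U,b \right)} = 6 + U$
$d{\left(X \right)} = -108 + X$
$\frac{37999}{-30605} + \frac{49987}{d{\left(Z{\left(m{\left(0,-1 \right)},5 \right)} \right)}} = \frac{37999}{-30605} + \frac{49987}{-108 + \left(6 + 0\right)} = 37999 \left(- \frac{1}{30605}\right) + \frac{49987}{-108 + 6} = - \frac{37999}{30605} + \frac{49987}{-102} = - \frac{37999}{30605} + 49987 \left(- \frac{1}{102}\right) = - \frac{37999}{30605} - \frac{49987}{102} = - \frac{1533728033}{3121710}$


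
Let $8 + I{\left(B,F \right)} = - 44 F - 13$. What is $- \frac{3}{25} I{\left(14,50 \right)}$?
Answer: $\frac{6663}{25} \approx 266.52$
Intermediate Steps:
$I{\left(B,F \right)} = -21 - 44 F$ ($I{\left(B,F \right)} = -8 - \left(13 + 44 F\right) = -21 - 44 F$)
$- \frac{3}{25} I{\left(14,50 \right)} = - \frac{3}{25} \left(-21 - 2200\right) = \left(-3\right) \frac{1}{25} \left(-21 - 2200\right) = \left(- \frac{3}{25}\right) \left(-2221\right) = \frac{6663}{25}$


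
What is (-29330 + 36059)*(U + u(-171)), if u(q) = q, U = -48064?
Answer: -324573315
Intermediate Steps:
(-29330 + 36059)*(U + u(-171)) = (-29330 + 36059)*(-48064 - 171) = 6729*(-48235) = -324573315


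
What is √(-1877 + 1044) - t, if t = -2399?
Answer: 2399 + 7*I*√17 ≈ 2399.0 + 28.862*I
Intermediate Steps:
√(-1877 + 1044) - t = √(-1877 + 1044) - 1*(-2399) = √(-833) + 2399 = 7*I*√17 + 2399 = 2399 + 7*I*√17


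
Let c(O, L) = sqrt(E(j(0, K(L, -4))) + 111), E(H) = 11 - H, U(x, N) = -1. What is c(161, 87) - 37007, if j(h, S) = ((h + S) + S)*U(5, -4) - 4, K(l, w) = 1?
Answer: -37007 + 8*sqrt(2) ≈ -36996.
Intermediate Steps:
j(h, S) = -4 - h - 2*S (j(h, S) = ((h + S) + S)*(-1) - 4 = ((S + h) + S)*(-1) - 4 = (h + 2*S)*(-1) - 4 = (-h - 2*S) - 4 = -4 - h - 2*S)
c(O, L) = 8*sqrt(2) (c(O, L) = sqrt((11 - (-4 - 1*0 - 2*1)) + 111) = sqrt((11 - (-4 + 0 - 2)) + 111) = sqrt((11 - 1*(-6)) + 111) = sqrt((11 + 6) + 111) = sqrt(17 + 111) = sqrt(128) = 8*sqrt(2))
c(161, 87) - 37007 = 8*sqrt(2) - 37007 = -37007 + 8*sqrt(2)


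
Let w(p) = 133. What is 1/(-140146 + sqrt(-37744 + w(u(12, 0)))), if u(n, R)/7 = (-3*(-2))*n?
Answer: -140146/19640938927 - 3*I*sqrt(4179)/19640938927 ≈ -7.1354e-6 - 9.874e-9*I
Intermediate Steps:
u(n, R) = 42*n (u(n, R) = 7*((-3*(-2))*n) = 7*(6*n) = 42*n)
1/(-140146 + sqrt(-37744 + w(u(12, 0)))) = 1/(-140146 + sqrt(-37744 + 133)) = 1/(-140146 + sqrt(-37611)) = 1/(-140146 + 3*I*sqrt(4179))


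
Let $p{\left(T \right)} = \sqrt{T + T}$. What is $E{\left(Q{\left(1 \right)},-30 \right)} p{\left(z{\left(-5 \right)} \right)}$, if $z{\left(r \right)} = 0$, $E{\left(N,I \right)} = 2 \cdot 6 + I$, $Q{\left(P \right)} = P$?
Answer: $0$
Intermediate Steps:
$E{\left(N,I \right)} = 12 + I$
$p{\left(T \right)} = \sqrt{2} \sqrt{T}$ ($p{\left(T \right)} = \sqrt{2 T} = \sqrt{2} \sqrt{T}$)
$E{\left(Q{\left(1 \right)},-30 \right)} p{\left(z{\left(-5 \right)} \right)} = \left(12 - 30\right) \sqrt{2} \sqrt{0} = - 18 \sqrt{2} \cdot 0 = \left(-18\right) 0 = 0$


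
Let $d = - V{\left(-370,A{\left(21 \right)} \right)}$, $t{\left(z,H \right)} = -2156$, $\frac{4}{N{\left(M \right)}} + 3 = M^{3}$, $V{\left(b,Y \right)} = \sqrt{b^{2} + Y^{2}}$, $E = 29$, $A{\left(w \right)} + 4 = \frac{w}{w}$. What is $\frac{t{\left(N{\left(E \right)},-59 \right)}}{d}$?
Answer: $\frac{2156 \sqrt{136909}}{136909} \approx 5.8268$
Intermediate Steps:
$A{\left(w \right)} = -3$ ($A{\left(w \right)} = -4 + \frac{w}{w} = -4 + 1 = -3$)
$V{\left(b,Y \right)} = \sqrt{Y^{2} + b^{2}}$
$N{\left(M \right)} = \frac{4}{-3 + M^{3}}$
$d = - \sqrt{136909}$ ($d = - \sqrt{\left(-3\right)^{2} + \left(-370\right)^{2}} = - \sqrt{9 + 136900} = - \sqrt{136909} \approx -370.01$)
$\frac{t{\left(N{\left(E \right)},-59 \right)}}{d} = - \frac{2156}{\left(-1\right) \sqrt{136909}} = - 2156 \left(- \frac{\sqrt{136909}}{136909}\right) = \frac{2156 \sqrt{136909}}{136909}$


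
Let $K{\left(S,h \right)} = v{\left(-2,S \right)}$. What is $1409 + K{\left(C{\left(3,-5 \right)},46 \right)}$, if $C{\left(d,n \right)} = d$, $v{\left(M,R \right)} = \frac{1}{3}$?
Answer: $\frac{4228}{3} \approx 1409.3$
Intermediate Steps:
$v{\left(M,R \right)} = \frac{1}{3}$
$K{\left(S,h \right)} = \frac{1}{3}$
$1409 + K{\left(C{\left(3,-5 \right)},46 \right)} = 1409 + \frac{1}{3} = \frac{4228}{3}$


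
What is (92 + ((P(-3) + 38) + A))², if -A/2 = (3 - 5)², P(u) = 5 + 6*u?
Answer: 11881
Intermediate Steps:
A = -8 (A = -2*(3 - 5)² = -2*(-2)² = -2*4 = -8)
(92 + ((P(-3) + 38) + A))² = (92 + (((5 + 6*(-3)) + 38) - 8))² = (92 + (((5 - 18) + 38) - 8))² = (92 + ((-13 + 38) - 8))² = (92 + (25 - 8))² = (92 + 17)² = 109² = 11881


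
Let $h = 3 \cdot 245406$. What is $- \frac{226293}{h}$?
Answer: $- \frac{75431}{245406} \approx -0.30737$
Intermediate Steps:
$h = 736218$
$- \frac{226293}{h} = - \frac{226293}{736218} = \left(-226293\right) \frac{1}{736218} = - \frac{75431}{245406}$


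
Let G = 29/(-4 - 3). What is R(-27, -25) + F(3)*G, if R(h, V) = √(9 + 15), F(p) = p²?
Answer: -261/7 + 2*√6 ≈ -32.387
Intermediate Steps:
R(h, V) = 2*√6 (R(h, V) = √24 = 2*√6)
G = -29/7 (G = 29/(-7) = -⅐*29 = -29/7 ≈ -4.1429)
R(-27, -25) + F(3)*G = 2*√6 + 3²*(-29/7) = 2*√6 + 9*(-29/7) = 2*√6 - 261/7 = -261/7 + 2*√6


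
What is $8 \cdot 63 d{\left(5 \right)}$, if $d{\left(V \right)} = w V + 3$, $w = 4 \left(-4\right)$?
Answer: $-38808$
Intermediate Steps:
$w = -16$
$d{\left(V \right)} = 3 - 16 V$ ($d{\left(V \right)} = - 16 V + 3 = 3 - 16 V$)
$8 \cdot 63 d{\left(5 \right)} = 8 \cdot 63 \left(3 - 80\right) = 504 \left(3 - 80\right) = 504 \left(-77\right) = -38808$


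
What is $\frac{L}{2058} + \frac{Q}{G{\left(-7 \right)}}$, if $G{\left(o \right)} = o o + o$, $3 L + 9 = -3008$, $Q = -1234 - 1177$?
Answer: $- \frac{25531}{441} \approx -57.893$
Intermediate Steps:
$Q = -2411$
$L = - \frac{3017}{3}$ ($L = -3 + \frac{1}{3} \left(-3008\right) = -3 - \frac{3008}{3} = - \frac{3017}{3} \approx -1005.7$)
$G{\left(o \right)} = o + o^{2}$ ($G{\left(o \right)} = o^{2} + o = o + o^{2}$)
$\frac{L}{2058} + \frac{Q}{G{\left(-7 \right)}} = - \frac{3017}{3 \cdot 2058} - \frac{2411}{\left(-7\right) \left(1 - 7\right)} = \left(- \frac{3017}{3}\right) \frac{1}{2058} - \frac{2411}{\left(-7\right) \left(-6\right)} = - \frac{431}{882} - \frac{2411}{42} = - \frac{25531}{441}$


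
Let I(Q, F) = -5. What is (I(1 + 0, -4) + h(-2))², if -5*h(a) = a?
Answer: 529/25 ≈ 21.160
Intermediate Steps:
h(a) = -a/5
(I(1 + 0, -4) + h(-2))² = (-5 - ⅕*(-2))² = (-5 + ⅖)² = (-23/5)² = 529/25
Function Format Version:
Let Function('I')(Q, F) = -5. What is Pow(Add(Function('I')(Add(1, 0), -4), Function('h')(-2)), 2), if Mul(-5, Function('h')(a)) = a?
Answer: Rational(529, 25) ≈ 21.160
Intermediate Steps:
Function('h')(a) = Mul(Rational(-1, 5), a)
Pow(Add(Function('I')(Add(1, 0), -4), Function('h')(-2)), 2) = Pow(Add(-5, Mul(Rational(-1, 5), -2)), 2) = Pow(Add(-5, Rational(2, 5)), 2) = Pow(Rational(-23, 5), 2) = Rational(529, 25)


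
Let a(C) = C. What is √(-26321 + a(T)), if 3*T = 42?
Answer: 3*I*√2923 ≈ 162.19*I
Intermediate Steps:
T = 14 (T = (⅓)*42 = 14)
√(-26321 + a(T)) = √(-26321 + 14) = √(-26307) = 3*I*√2923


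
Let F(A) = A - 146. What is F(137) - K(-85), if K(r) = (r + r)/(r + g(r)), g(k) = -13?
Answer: -526/49 ≈ -10.735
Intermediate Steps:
F(A) = -146 + A
K(r) = 2*r/(-13 + r) (K(r) = (r + r)/(r - 13) = (2*r)/(-13 + r) = 2*r/(-13 + r))
F(137) - K(-85) = (-146 + 137) - 2*(-85)/(-13 - 85) = -9 - 2*(-85)/(-98) = -9 - 2*(-85)*(-1)/98 = -9 - 1*85/49 = -9 - 85/49 = -526/49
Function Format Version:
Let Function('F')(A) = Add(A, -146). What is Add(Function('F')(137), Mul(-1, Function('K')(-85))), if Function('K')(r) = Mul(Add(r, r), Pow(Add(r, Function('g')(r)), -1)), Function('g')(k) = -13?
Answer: Rational(-526, 49) ≈ -10.735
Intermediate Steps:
Function('F')(A) = Add(-146, A)
Function('K')(r) = Mul(2, r, Pow(Add(-13, r), -1)) (Function('K')(r) = Mul(Add(r, r), Pow(Add(r, -13), -1)) = Mul(Mul(2, r), Pow(Add(-13, r), -1)) = Mul(2, r, Pow(Add(-13, r), -1)))
Add(Function('F')(137), Mul(-1, Function('K')(-85))) = Add(Add(-146, 137), Mul(-1, Mul(2, -85, Pow(Add(-13, -85), -1)))) = Add(-9, Mul(-1, Mul(2, -85, Pow(-98, -1)))) = Add(-9, Mul(-1, Mul(2, -85, Rational(-1, 98)))) = Add(-9, Mul(-1, Rational(85, 49))) = Add(-9, Rational(-85, 49)) = Rational(-526, 49)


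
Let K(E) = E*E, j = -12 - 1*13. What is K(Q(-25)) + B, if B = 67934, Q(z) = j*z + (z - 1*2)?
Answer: 425538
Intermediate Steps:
j = -25 (j = -12 - 13 = -25)
Q(z) = -2 - 24*z (Q(z) = -25*z + (z - 1*2) = -25*z + (z - 2) = -25*z + (-2 + z) = -2 - 24*z)
K(E) = E**2
K(Q(-25)) + B = (-2 - 24*(-25))**2 + 67934 = (-2 + 600)**2 + 67934 = 598**2 + 67934 = 357604 + 67934 = 425538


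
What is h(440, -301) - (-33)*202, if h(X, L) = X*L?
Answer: -125774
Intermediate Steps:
h(X, L) = L*X
h(440, -301) - (-33)*202 = -301*440 - (-33)*202 = -132440 - 1*(-6666) = -132440 + 6666 = -125774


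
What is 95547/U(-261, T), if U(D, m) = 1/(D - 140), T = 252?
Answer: -38314347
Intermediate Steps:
U(D, m) = 1/(-140 + D)
95547/U(-261, T) = 95547/(1/(-140 - 261)) = 95547/(1/(-401)) = 95547/(-1/401) = 95547*(-401) = -38314347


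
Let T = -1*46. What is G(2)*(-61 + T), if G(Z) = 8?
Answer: -856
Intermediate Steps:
T = -46
G(2)*(-61 + T) = 8*(-61 - 46) = 8*(-107) = -856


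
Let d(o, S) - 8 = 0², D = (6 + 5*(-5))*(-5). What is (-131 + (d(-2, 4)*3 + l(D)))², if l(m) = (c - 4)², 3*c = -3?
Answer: 6724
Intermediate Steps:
c = -1 (c = (⅓)*(-3) = -1)
D = 95 (D = (6 - 25)*(-5) = -19*(-5) = 95)
d(o, S) = 8 (d(o, S) = 8 + 0² = 8 + 0 = 8)
l(m) = 25 (l(m) = (-1 - 4)² = (-5)² = 25)
(-131 + (d(-2, 4)*3 + l(D)))² = (-131 + (8*3 + 25))² = (-131 + (24 + 25))² = (-131 + 49)² = (-82)² = 6724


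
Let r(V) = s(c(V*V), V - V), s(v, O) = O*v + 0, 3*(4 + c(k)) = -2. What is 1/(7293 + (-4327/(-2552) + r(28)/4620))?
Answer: 2552/18616063 ≈ 0.00013709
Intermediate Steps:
c(k) = -14/3 (c(k) = -4 + (1/3)*(-2) = -4 - 2/3 = -14/3)
s(v, O) = O*v
r(V) = 0 (r(V) = (V - V)*(-14/3) = 0*(-14/3) = 0)
1/(7293 + (-4327/(-2552) + r(28)/4620)) = 1/(7293 + (-4327/(-2552) + 0/4620)) = 1/(7293 + (-4327*(-1/2552) + 0*(1/4620))) = 1/(7293 + (4327/2552 + 0)) = 1/(7293 + 4327/2552) = 1/(18616063/2552) = 2552/18616063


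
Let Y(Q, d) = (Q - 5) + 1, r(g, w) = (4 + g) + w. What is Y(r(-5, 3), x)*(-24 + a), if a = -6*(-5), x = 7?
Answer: -12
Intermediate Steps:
r(g, w) = 4 + g + w
a = 30
Y(Q, d) = -4 + Q (Y(Q, d) = (-5 + Q) + 1 = -4 + Q)
Y(r(-5, 3), x)*(-24 + a) = (-4 + (4 - 5 + 3))*(-24 + 30) = (-4 + 2)*6 = -2*6 = -12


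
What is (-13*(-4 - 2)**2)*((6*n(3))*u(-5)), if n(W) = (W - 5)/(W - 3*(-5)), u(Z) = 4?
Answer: 1248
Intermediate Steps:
n(W) = (-5 + W)/(15 + W) (n(W) = (-5 + W)/(W + 15) = (-5 + W)/(15 + W))
(-13*(-4 - 2)**2)*((6*n(3))*u(-5)) = (-13*(-4 - 2)**2)*((6*((-5 + 3)/(15 + 3)))*4) = (-13*(-6)**2)*((6*(-2/18))*4) = (-13*36)*((6*((1/18)*(-2)))*4) = -468*6*(-1/9)*4 = -(-312)*4 = -468*(-8/3) = 1248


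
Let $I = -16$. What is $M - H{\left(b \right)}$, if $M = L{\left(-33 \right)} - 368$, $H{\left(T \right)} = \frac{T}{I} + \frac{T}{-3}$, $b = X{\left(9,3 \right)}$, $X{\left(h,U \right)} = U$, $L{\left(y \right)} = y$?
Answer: $- \frac{6397}{16} \approx -399.81$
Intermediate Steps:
$b = 3$
$H{\left(T \right)} = - \frac{19 T}{48}$ ($H{\left(T \right)} = \frac{T}{-16} + \frac{T}{-3} = T \left(- \frac{1}{16}\right) + T \left(- \frac{1}{3}\right) = - \frac{T}{16} - \frac{T}{3} = - \frac{19 T}{48}$)
$M = -401$ ($M = -33 - 368 = -401$)
$M - H{\left(b \right)} = -401 - \left(- \frac{19}{48}\right) 3 = -401 - - \frac{19}{16} = -401 + \frac{19}{16} = - \frac{6397}{16}$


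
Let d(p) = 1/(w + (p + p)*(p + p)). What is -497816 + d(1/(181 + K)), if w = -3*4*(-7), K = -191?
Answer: -1045911391/2101 ≈ -4.9782e+5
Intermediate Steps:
w = 84 (w = -12*(-7) = 84)
d(p) = 1/(84 + 4*p**2) (d(p) = 1/(84 + (p + p)*(p + p)) = 1/(84 + (2*p)*(2*p)) = 1/(84 + 4*p**2))
-497816 + d(1/(181 + K)) = -497816 + 1/(4*(21 + (1/(181 - 191))**2)) = -497816 + 1/(4*(21 + (1/(-10))**2)) = -497816 + 1/(4*(21 + (-1/10)**2)) = -497816 + 1/(4*(21 + 1/100)) = -497816 + 1/(4*(2101/100)) = -497816 + (1/4)*(100/2101) = -497816 + 25/2101 = -1045911391/2101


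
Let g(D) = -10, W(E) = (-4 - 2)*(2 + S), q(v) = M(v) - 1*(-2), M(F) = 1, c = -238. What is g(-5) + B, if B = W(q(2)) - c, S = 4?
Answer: 192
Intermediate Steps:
q(v) = 3 (q(v) = 1 - 1*(-2) = 1 + 2 = 3)
W(E) = -36 (W(E) = (-4 - 2)*(2 + 4) = -6*6 = -36)
B = 202 (B = -36 - 1*(-238) = -36 + 238 = 202)
g(-5) + B = -10 + 202 = 192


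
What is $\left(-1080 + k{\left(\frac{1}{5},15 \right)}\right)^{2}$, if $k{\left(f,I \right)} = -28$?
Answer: $1227664$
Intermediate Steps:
$\left(-1080 + k{\left(\frac{1}{5},15 \right)}\right)^{2} = \left(-1080 - 28\right)^{2} = \left(-1108\right)^{2} = 1227664$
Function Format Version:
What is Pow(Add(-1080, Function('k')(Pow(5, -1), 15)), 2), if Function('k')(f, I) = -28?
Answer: 1227664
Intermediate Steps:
Pow(Add(-1080, Function('k')(Pow(5, -1), 15)), 2) = Pow(Add(-1080, -28), 2) = Pow(-1108, 2) = 1227664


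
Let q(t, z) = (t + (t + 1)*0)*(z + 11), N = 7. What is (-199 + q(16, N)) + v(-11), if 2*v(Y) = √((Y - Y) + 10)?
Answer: 89 + √10/2 ≈ 90.581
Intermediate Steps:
q(t, z) = t*(11 + z) (q(t, z) = (t + (1 + t)*0)*(11 + z) = (t + 0)*(11 + z) = t*(11 + z))
v(Y) = √10/2 (v(Y) = √((Y - Y) + 10)/2 = √(0 + 10)/2 = √10/2)
(-199 + q(16, N)) + v(-11) = (-199 + 16*(11 + 7)) + √10/2 = (-199 + 16*18) + √10/2 = (-199 + 288) + √10/2 = 89 + √10/2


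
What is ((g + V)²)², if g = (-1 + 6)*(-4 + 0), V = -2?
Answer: 234256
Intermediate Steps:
g = -20 (g = 5*(-4) = -20)
((g + V)²)² = ((-20 - 2)²)² = ((-22)²)² = 484² = 234256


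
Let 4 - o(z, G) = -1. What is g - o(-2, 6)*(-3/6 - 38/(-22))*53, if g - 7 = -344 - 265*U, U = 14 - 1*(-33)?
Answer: -288579/22 ≈ -13117.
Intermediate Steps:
o(z, G) = 5 (o(z, G) = 4 - 1*(-1) = 4 + 1 = 5)
U = 47 (U = 14 + 33 = 47)
g = -12792 (g = 7 + (-344 - 265*47) = 7 + (-344 - 12455) = 7 - 12799 = -12792)
g - o(-2, 6)*(-3/6 - 38/(-22))*53 = -12792 - 5*(-3/6 - 38/(-22))*53 = -12792 - 5*(-3*⅙ - 38*(-1/22))*53 = -12792 - 5*(-½ + 19/11)*53 = -12792 - 5*(27/22)*53 = -12792 - 135*53/22 = -12792 - 1*7155/22 = -12792 - 7155/22 = -288579/22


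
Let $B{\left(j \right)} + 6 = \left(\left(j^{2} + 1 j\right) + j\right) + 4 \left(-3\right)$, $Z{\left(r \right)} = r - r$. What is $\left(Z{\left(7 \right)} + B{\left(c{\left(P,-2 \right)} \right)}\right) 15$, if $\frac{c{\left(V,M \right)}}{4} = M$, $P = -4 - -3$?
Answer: $450$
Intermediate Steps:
$P = -1$ ($P = -4 + 3 = -1$)
$c{\left(V,M \right)} = 4 M$
$Z{\left(r \right)} = 0$
$B{\left(j \right)} = -18 + j^{2} + 2 j$ ($B{\left(j \right)} = -6 + \left(\left(\left(j^{2} + 1 j\right) + j\right) + 4 \left(-3\right)\right) = -6 - \left(12 - j^{2} - 2 j\right) = -6 + \left(-12 + j^{2} + 2 j\right) = -18 + j^{2} + 2 j$)
$\left(Z{\left(7 \right)} + B{\left(c{\left(P,-2 \right)} \right)}\right) 15 = \left(0 + \left(-18 + \left(4 \left(-2\right)\right)^{2} + 2 \cdot 4 \left(-2\right)\right)\right) 15 = \left(0 + \left(-18 + \left(-8\right)^{2} + 2 \left(-8\right)\right)\right) 15 = \left(0 - -30\right) 15 = \left(0 + 30\right) 15 = 30 \cdot 15 = 450$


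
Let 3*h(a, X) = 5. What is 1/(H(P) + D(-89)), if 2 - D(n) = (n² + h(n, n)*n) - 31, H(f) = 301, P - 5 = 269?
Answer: -3/22316 ≈ -0.00013443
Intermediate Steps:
P = 274 (P = 5 + 269 = 274)
h(a, X) = 5/3 (h(a, X) = (⅓)*5 = 5/3)
D(n) = 33 - n² - 5*n/3 (D(n) = 2 - ((n² + 5*n/3) - 31) = 2 - (-31 + n² + 5*n/3) = 2 + (31 - n² - 5*n/3) = 33 - n² - 5*n/3)
1/(H(P) + D(-89)) = 1/(301 + (33 - 1*(-89)² - 5/3*(-89))) = 1/(301 + (33 - 1*7921 + 445/3)) = 1/(301 + (33 - 7921 + 445/3)) = 1/(301 - 23219/3) = 1/(-22316/3) = -3/22316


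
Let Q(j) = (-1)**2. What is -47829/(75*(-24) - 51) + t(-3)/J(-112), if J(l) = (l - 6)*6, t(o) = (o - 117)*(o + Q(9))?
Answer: 928297/36403 ≈ 25.501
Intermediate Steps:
Q(j) = 1
t(o) = (1 + o)*(-117 + o) (t(o) = (o - 117)*(o + 1) = (-117 + o)*(1 + o) = (1 + o)*(-117 + o))
J(l) = -36 + 6*l (J(l) = (-6 + l)*6 = -36 + 6*l)
-47829/(75*(-24) - 51) + t(-3)/J(-112) = -47829/(75*(-24) - 51) + (-117 + (-3)**2 - 116*(-3))/(-36 + 6*(-112)) = -47829/(-1800 - 51) + (-117 + 9 + 348)/(-36 - 672) = -47829/(-1851) + 240/(-708) = -47829*(-1/1851) + 240*(-1/708) = 15943/617 - 20/59 = 928297/36403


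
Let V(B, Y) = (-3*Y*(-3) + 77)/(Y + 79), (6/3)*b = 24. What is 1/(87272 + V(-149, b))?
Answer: 91/7941937 ≈ 1.1458e-5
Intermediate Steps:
b = 12 (b = (½)*24 = 12)
V(B, Y) = (77 + 9*Y)/(79 + Y) (V(B, Y) = (9*Y + 77)/(79 + Y) = (77 + 9*Y)/(79 + Y))
1/(87272 + V(-149, b)) = 1/(87272 + (77 + 9*12)/(79 + 12)) = 1/(87272 + (77 + 108)/91) = 1/(87272 + (1/91)*185) = 1/(87272 + 185/91) = 1/(7941937/91) = 91/7941937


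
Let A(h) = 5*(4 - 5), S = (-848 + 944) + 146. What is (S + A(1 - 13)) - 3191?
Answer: -2954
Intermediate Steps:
S = 242 (S = 96 + 146 = 242)
A(h) = -5 (A(h) = 5*(-1) = -5)
(S + A(1 - 13)) - 3191 = (242 - 5) - 3191 = 237 - 3191 = -2954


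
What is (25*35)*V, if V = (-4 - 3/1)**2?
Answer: 42875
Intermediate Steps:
V = 49 (V = (-4 - 3*1)**2 = (-4 - 3)**2 = (-7)**2 = 49)
(25*35)*V = (25*35)*49 = 875*49 = 42875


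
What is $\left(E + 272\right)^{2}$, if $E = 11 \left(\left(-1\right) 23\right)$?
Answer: $361$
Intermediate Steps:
$E = -253$ ($E = 11 \left(-23\right) = -253$)
$\left(E + 272\right)^{2} = \left(-253 + 272\right)^{2} = 19^{2} = 361$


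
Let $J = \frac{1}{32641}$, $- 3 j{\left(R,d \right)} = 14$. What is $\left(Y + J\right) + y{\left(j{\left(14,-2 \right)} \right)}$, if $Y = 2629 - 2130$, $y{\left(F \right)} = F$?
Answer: $\frac{48406606}{97923} \approx 494.33$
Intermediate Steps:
$j{\left(R,d \right)} = - \frac{14}{3}$ ($j{\left(R,d \right)} = \left(- \frac{1}{3}\right) 14 = - \frac{14}{3}$)
$Y = 499$ ($Y = 2629 - 2130 = 499$)
$J = \frac{1}{32641} \approx 3.0636 \cdot 10^{-5}$
$\left(Y + J\right) + y{\left(j{\left(14,-2 \right)} \right)} = \left(499 + \frac{1}{32641}\right) - \frac{14}{3} = \frac{16287860}{32641} - \frac{14}{3} = \frac{48406606}{97923}$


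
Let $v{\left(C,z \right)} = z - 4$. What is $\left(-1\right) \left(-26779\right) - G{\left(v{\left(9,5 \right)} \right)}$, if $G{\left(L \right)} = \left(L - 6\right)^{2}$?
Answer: $26754$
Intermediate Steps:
$v{\left(C,z \right)} = -4 + z$
$G{\left(L \right)} = \left(-6 + L\right)^{2}$
$\left(-1\right) \left(-26779\right) - G{\left(v{\left(9,5 \right)} \right)} = \left(-1\right) \left(-26779\right) - \left(-6 + \left(-4 + 5\right)\right)^{2} = 26779 - \left(-6 + 1\right)^{2} = 26779 - \left(-5\right)^{2} = 26779 - 25 = 26754$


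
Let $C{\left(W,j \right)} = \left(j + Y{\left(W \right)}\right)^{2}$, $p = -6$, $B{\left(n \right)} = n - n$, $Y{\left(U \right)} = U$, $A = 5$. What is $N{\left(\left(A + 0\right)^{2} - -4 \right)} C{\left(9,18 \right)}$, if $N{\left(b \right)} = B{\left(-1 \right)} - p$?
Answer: $4374$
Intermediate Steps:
$B{\left(n \right)} = 0$
$C{\left(W,j \right)} = \left(W + j\right)^{2}$ ($C{\left(W,j \right)} = \left(j + W\right)^{2} = \left(W + j\right)^{2}$)
$N{\left(b \right)} = 6$ ($N{\left(b \right)} = 0 - -6 = 0 + 6 = 6$)
$N{\left(\left(A + 0\right)^{2} - -4 \right)} C{\left(9,18 \right)} = 6 \left(9 + 18\right)^{2} = 6 \cdot 27^{2} = 6 \cdot 729 = 4374$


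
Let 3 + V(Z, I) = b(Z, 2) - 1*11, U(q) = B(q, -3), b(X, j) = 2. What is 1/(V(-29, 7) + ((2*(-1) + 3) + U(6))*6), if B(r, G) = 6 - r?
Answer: -1/6 ≈ -0.16667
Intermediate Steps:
U(q) = 6 - q
V(Z, I) = -12 (V(Z, I) = -3 + (2 - 1*11) = -3 + (2 - 11) = -3 - 9 = -12)
1/(V(-29, 7) + ((2*(-1) + 3) + U(6))*6) = 1/(-12 + ((2*(-1) + 3) + (6 - 1*6))*6) = 1/(-12 + ((-2 + 3) + (6 - 6))*6) = 1/(-12 + (1 + 0)*6) = 1/(-12 + 1*6) = 1/(-12 + 6) = 1/(-6) = -1/6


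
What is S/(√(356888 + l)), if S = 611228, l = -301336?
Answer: 152807*√217/868 ≈ 2593.3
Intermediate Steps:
S/(√(356888 + l)) = 611228/(√(356888 - 301336)) = 611228/(√55552) = 611228/((16*√217)) = 611228*(√217/3472) = 152807*√217/868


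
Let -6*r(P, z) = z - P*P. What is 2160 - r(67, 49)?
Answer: 1420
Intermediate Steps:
r(P, z) = -z/6 + P²/6 (r(P, z) = -(z - P*P)/6 = -(z - P²)/6 = -z/6 + P²/6)
2160 - r(67, 49) = 2160 - (-⅙*49 + (⅙)*67²) = 2160 - (-49/6 + (⅙)*4489) = 2160 - (-49/6 + 4489/6) = 2160 - 1*740 = 2160 - 740 = 1420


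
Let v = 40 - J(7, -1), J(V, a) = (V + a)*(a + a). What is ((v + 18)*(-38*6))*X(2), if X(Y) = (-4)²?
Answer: -255360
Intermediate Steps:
J(V, a) = 2*a*(V + a) (J(V, a) = (V + a)*(2*a) = 2*a*(V + a))
X(Y) = 16
v = 52 (v = 40 - 2*(-1)*(7 - 1) = 40 - 2*(-1)*6 = 40 - 1*(-12) = 40 + 12 = 52)
((v + 18)*(-38*6))*X(2) = ((52 + 18)*(-38*6))*16 = (70*(-228))*16 = -15960*16 = -255360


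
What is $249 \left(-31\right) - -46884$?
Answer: $39165$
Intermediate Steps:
$249 \left(-31\right) - -46884 = -7719 + 46884 = 39165$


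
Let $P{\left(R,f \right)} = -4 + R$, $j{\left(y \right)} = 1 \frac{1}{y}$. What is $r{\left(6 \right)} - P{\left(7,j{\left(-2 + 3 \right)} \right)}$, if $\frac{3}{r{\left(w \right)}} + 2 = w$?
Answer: $- \frac{9}{4} \approx -2.25$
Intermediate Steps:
$r{\left(w \right)} = \frac{3}{-2 + w}$
$j{\left(y \right)} = \frac{1}{y}$
$r{\left(6 \right)} - P{\left(7,j{\left(-2 + 3 \right)} \right)} = \frac{3}{-2 + 6} - \left(-4 + 7\right) = \frac{3}{4} - 3 = - \frac{9}{4}$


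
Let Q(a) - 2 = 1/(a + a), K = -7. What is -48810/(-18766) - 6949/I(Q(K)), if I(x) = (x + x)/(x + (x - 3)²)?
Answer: -4366515269/788172 ≈ -5540.1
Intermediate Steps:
Q(a) = 2 + 1/(2*a) (Q(a) = 2 + 1/(a + a) = 2 + 1/(2*a))
I(x) = 2*x/(x + (-3 + x)²) (I(x) = (2*x)/(x + (-3 + x)²) = 2*x/(x + (-3 + x)²))
-48810/(-18766) - 6949/I(Q(K)) = -48810/(-18766) - 6949*((2 + (½)/(-7)) + (-3 + (2 + (½)/(-7)))²)/(2*(2 + (½)/(-7))) = -48810*(-1/18766) - 6949*((2 + (½)*(-⅐)) + (-3 + (2 + (½)*(-⅐)))²)/(2*(2 + (½)*(-⅐))) = 24405/9383 - 6949*((2 - 1/14) + (-3 + (2 - 1/14))²)/(2*(2 - 1/14)) = 24405/9383 - (6949/2 + 48643*(-3 + 27/14)²/27) = 24405/9383 - 6949/(2*(27/14)/(27/14 + (-15/14)²)) = 24405/9383 - 6949/(2*(27/14)/(27/14 + 225/196)) = 24405/9383 - 6949/(2*(27/14)/(603/196)) = 24405/9383 - 6949/(2*(27/14)*(196/603)) = 24405/9383 - 6949/84/67 = 24405/9383 - 6949*67/84 = 24405/9383 - 465583/84 = -4366515269/788172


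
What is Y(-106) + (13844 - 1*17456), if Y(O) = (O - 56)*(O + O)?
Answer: 30732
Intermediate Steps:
Y(O) = 2*O*(-56 + O) (Y(O) = (-56 + O)*(2*O) = 2*O*(-56 + O))
Y(-106) + (13844 - 1*17456) = 2*(-106)*(-56 - 106) + (13844 - 1*17456) = 2*(-106)*(-162) + (13844 - 17456) = 34344 - 3612 = 30732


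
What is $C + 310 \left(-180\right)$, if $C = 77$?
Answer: $-55723$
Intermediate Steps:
$C + 310 \left(-180\right) = 77 + 310 \left(-180\right) = 77 - 55800 = -55723$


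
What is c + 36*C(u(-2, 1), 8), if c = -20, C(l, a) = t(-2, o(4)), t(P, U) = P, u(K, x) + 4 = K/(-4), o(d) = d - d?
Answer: -92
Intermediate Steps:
o(d) = 0
u(K, x) = -4 - K/4 (u(K, x) = -4 + K/(-4) = -4 + K*(-¼) = -4 - K/4)
C(l, a) = -2
c + 36*C(u(-2, 1), 8) = -20 + 36*(-2) = -20 - 72 = -92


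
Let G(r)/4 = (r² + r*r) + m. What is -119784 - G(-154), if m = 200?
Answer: -310312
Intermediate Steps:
G(r) = 800 + 8*r² (G(r) = 4*((r² + r*r) + 200) = 4*((r² + r²) + 200) = 4*(2*r² + 200) = 4*(200 + 2*r²) = 800 + 8*r²)
-119784 - G(-154) = -119784 - (800 + 8*(-154)²) = -119784 - (800 + 8*23716) = -119784 - (800 + 189728) = -119784 - 1*190528 = -119784 - 190528 = -310312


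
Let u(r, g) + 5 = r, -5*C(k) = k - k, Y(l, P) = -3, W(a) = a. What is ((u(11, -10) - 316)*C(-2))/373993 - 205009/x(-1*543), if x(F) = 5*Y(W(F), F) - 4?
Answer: 205009/19 ≈ 10790.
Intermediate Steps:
C(k) = 0 (C(k) = -(k - k)/5 = -⅕*0 = 0)
u(r, g) = -5 + r
x(F) = -19 (x(F) = 5*(-3) - 4 = -15 - 4 = -19)
((u(11, -10) - 316)*C(-2))/373993 - 205009/x(-1*543) = (((-5 + 11) - 316)*0)/373993 - 205009/(-19) = ((6 - 316)*0)*(1/373993) - 205009*(-1/19) = -310*0*(1/373993) + 205009/19 = 0*(1/373993) + 205009/19 = 0 + 205009/19 = 205009/19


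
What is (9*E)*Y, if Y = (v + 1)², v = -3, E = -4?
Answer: -144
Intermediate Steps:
Y = 4 (Y = (-3 + 1)² = (-2)² = 4)
(9*E)*Y = (9*(-4))*4 = -36*4 = -144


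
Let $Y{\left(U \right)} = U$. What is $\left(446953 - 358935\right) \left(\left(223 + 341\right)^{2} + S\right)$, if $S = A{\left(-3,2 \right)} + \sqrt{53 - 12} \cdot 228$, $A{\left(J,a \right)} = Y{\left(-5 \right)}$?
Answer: $27997733638 + 20068104 \sqrt{41} \approx 2.8126 \cdot 10^{10}$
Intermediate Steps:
$A{\left(J,a \right)} = -5$
$S = -5 + 228 \sqrt{41}$ ($S = -5 + \sqrt{53 - 12} \cdot 228 = -5 + \sqrt{41} \cdot 228 = -5 + 228 \sqrt{41} \approx 1454.9$)
$\left(446953 - 358935\right) \left(\left(223 + 341\right)^{2} + S\right) = \left(446953 - 358935\right) \left(\left(223 + 341\right)^{2} - \left(5 - 228 \sqrt{41}\right)\right) = 88018 \left(564^{2} - \left(5 - 228 \sqrt{41}\right)\right) = 88018 \left(318096 - \left(5 - 228 \sqrt{41}\right)\right) = 88018 \left(318091 + 228 \sqrt{41}\right) = 27997733638 + 20068104 \sqrt{41}$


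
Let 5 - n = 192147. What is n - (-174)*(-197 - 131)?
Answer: -249214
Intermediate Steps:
n = -192142 (n = 5 - 1*192147 = 5 - 192147 = -192142)
n - (-174)*(-197 - 131) = -192142 - (-174)*(-197 - 131) = -192142 - (-174)*(-328) = -192142 - 1*57072 = -192142 - 57072 = -249214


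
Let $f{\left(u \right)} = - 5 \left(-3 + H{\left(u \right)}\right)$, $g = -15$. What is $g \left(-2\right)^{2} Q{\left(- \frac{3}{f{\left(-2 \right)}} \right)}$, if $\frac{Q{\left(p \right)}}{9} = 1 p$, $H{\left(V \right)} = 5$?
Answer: $-162$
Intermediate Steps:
$f{\left(u \right)} = -10$ ($f{\left(u \right)} = - 5 \left(-3 + 5\right) = \left(-5\right) 2 = -10$)
$Q{\left(p \right)} = 9 p$ ($Q{\left(p \right)} = 9 \cdot 1 p = 9 p$)
$g \left(-2\right)^{2} Q{\left(- \frac{3}{f{\left(-2 \right)}} \right)} = - 15 \left(-2\right)^{2} \cdot 9 \left(- \frac{3}{-10}\right) = \left(-15\right) 4 \cdot 9 \left(\left(-3\right) \left(- \frac{1}{10}\right)\right) = - 60 \cdot 9 \cdot \frac{3}{10} = \left(-60\right) \frac{27}{10} = -162$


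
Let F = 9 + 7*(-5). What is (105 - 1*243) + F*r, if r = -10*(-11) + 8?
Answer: -3206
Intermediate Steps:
F = -26 (F = 9 - 35 = -26)
r = 118 (r = 110 + 8 = 118)
(105 - 1*243) + F*r = (105 - 1*243) - 26*118 = (105 - 243) - 3068 = -138 - 3068 = -3206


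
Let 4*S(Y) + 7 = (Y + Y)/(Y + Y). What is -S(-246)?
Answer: 3/2 ≈ 1.5000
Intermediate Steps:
S(Y) = -3/2 (S(Y) = -7/4 + ((Y + Y)/(Y + Y))/4 = -7/4 + ((2*Y)/((2*Y)))/4 = -7/4 + ((2*Y)*(1/(2*Y)))/4 = -7/4 + (¼)*1 = -7/4 + ¼ = -3/2)
-S(-246) = -1*(-3/2) = 3/2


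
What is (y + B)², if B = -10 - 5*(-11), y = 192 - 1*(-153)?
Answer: 152100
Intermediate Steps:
y = 345 (y = 192 + 153 = 345)
B = 45 (B = -10 + 55 = 45)
(y + B)² = (345 + 45)² = 390² = 152100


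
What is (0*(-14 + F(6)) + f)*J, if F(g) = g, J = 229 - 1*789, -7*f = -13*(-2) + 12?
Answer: 3040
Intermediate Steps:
f = -38/7 (f = -(-13*(-2) + 12)/7 = -(26 + 12)/7 = -⅐*38 = -38/7 ≈ -5.4286)
J = -560 (J = 229 - 789 = -560)
(0*(-14 + F(6)) + f)*J = (0*(-14 + 6) - 38/7)*(-560) = (0*(-8) - 38/7)*(-560) = (0 - 38/7)*(-560) = -38/7*(-560) = 3040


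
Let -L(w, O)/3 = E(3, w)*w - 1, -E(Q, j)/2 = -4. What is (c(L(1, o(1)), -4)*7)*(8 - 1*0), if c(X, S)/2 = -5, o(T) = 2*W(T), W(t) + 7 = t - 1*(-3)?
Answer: -560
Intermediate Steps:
E(Q, j) = 8 (E(Q, j) = -2*(-4) = 8)
W(t) = -4 + t (W(t) = -7 + (t - 1*(-3)) = -7 + (t + 3) = -7 + (3 + t) = -4 + t)
o(T) = -8 + 2*T (o(T) = 2*(-4 + T) = -8 + 2*T)
L(w, O) = 3 - 24*w (L(w, O) = -3*(8*w - 1) = -3*(-1 + 8*w) = 3 - 24*w)
c(X, S) = -10 (c(X, S) = 2*(-5) = -10)
(c(L(1, o(1)), -4)*7)*(8 - 1*0) = (-10*7)*(8 - 1*0) = -70*(8 + 0) = -70*8 = -560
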